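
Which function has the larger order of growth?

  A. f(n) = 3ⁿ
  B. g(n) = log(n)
A

f(n) = 3ⁿ is O(3ⁿ), while g(n) = log(n) is O(log n).
Since O(3ⁿ) grows faster than O(log n), f(n) dominates.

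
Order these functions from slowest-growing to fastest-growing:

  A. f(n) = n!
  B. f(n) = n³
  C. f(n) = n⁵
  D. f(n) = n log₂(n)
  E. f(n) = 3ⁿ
D < B < C < E < A

Comparing growth rates:
D = n log₂(n) is O(n log n)
B = n³ is O(n³)
C = n⁵ is O(n⁵)
E = 3ⁿ is O(3ⁿ)
A = n! is O(n!)

Therefore, the order from slowest to fastest is: D < B < C < E < A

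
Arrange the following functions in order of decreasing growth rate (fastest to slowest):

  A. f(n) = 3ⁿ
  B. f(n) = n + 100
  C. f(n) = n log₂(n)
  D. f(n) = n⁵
A > D > C > B

Comparing growth rates:
A = 3ⁿ is O(3ⁿ)
D = n⁵ is O(n⁵)
C = n log₂(n) is O(n log n)
B = n + 100 is O(n)

Therefore, the order from fastest to slowest is: A > D > C > B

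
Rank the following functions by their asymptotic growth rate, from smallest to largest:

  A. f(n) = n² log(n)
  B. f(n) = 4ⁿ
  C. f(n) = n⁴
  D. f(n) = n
D < A < C < B

Comparing growth rates:
D = n is O(n)
A = n² log(n) is O(n² log n)
C = n⁴ is O(n⁴)
B = 4ⁿ is O(4ⁿ)

Therefore, the order from slowest to fastest is: D < A < C < B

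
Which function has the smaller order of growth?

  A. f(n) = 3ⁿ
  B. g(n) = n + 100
B

f(n) = 3ⁿ is O(3ⁿ), while g(n) = n + 100 is O(n).
Since O(n) grows slower than O(3ⁿ), g(n) is dominated.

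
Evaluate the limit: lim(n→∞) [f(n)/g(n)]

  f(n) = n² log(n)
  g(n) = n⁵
0

Since n² log(n) (O(n² log n)) grows slower than n⁵ (O(n⁵)),
the ratio f(n)/g(n) → 0 as n → ∞.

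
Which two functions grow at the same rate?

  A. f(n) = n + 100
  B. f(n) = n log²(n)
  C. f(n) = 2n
A and C

Examining each function:
  A. n + 100 is O(n)
  B. n log²(n) is O(n log² n)
  C. 2n is O(n)

Functions A and C both have the same complexity class.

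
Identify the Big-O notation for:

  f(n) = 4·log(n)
O(log n)

The dominant term in 4·log(n) is 4·log(n), which is Θ(log n).
Constants are absorbed, so the tightest bound is O(log n).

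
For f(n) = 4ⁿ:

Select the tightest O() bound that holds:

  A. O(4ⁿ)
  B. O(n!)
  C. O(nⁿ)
A

f(n) = 4ⁿ is O(4ⁿ).
All listed options are valid Big-O bounds (upper bounds),
but O(4ⁿ) is the tightest (smallest valid bound).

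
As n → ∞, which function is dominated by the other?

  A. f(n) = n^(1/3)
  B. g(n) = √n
A

f(n) = n^(1/3) is O(n^(1/3)), while g(n) = √n is O(√n).
Since O(n^(1/3)) grows slower than O(√n), f(n) is dominated.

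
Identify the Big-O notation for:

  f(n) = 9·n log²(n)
O(n log² n)

The dominant term in 9·n log²(n) is 9·n log²(n), which is Θ(n log² n).
Constants are absorbed, so the tightest bound is O(n log² n).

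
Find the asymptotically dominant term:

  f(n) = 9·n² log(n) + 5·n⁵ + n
5·n⁵

Looking at each term:
  - 9·n² log(n) is O(n² log n)
  - 5·n⁵ is O(n⁵)
  - n is O(n)

The term 5·n⁵ (O(n⁵)) grows fastest and dominates all others.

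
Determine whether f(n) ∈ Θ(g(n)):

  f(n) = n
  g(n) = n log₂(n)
False

f(n) = n is O(n), and g(n) = n log₂(n) is O(n log n).
Since they have different growth rates, f(n) = Θ(g(n)) is false.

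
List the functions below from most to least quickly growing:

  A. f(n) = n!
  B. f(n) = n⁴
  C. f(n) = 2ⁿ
A > C > B

Comparing growth rates:
A = n! is O(n!)
C = 2ⁿ is O(2ⁿ)
B = n⁴ is O(n⁴)

Therefore, the order from fastest to slowest is: A > C > B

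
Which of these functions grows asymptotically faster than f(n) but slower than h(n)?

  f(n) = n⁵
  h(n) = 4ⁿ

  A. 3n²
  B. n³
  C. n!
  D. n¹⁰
D

We need g(n) with n⁵ = o(g(n)) and g(n) = o(4ⁿ), i.e. O(n⁵) ≺ g ≺ O(4ⁿ).
Check each option:
  A. 3n² — O(n²) does not grow strictly faster than f(n)
  B. n³ — O(n³) does not grow strictly faster than f(n)
  C. n! — O(n!) does not grow strictly slower than h(n)
  D. n¹⁰ — O(n¹⁰) is strictly between O(n⁵) and O(4ⁿ) ✓

Only option D (n¹⁰) lies strictly between.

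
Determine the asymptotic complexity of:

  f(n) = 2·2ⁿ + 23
O(2ⁿ)

The dominant term in 2·2ⁿ + 23 is 2·2ⁿ, which is Θ(2ⁿ).
Lower-order terms (23) are asymptotically negligible.
Constants are absorbed, so the tightest bound is O(2ⁿ).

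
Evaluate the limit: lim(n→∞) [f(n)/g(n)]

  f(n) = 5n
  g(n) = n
5

Since 5n and n have the same growth rate (O(n)),
the ratio converges to a constant: 5.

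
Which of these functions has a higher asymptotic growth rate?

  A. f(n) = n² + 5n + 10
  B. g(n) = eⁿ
B

f(n) = n² + 5n + 10 is O(n²), while g(n) = eⁿ is O(eⁿ).
Since O(eⁿ) grows faster than O(n²), g(n) dominates.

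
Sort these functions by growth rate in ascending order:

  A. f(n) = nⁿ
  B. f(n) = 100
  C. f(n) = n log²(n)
B < C < A

Comparing growth rates:
B = 100 is O(1)
C = n log²(n) is O(n log² n)
A = nⁿ is O(nⁿ)

Therefore, the order from slowest to fastest is: B < C < A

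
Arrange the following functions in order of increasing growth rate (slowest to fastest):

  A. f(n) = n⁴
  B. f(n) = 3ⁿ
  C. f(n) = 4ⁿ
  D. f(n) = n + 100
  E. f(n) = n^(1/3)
E < D < A < B < C

Comparing growth rates:
E = n^(1/3) is O(n^(1/3))
D = n + 100 is O(n)
A = n⁴ is O(n⁴)
B = 3ⁿ is O(3ⁿ)
C = 4ⁿ is O(4ⁿ)

Therefore, the order from slowest to fastest is: E < D < A < B < C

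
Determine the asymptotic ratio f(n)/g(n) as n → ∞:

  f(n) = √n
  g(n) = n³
0

Since √n (O(√n)) grows slower than n³ (O(n³)),
the ratio f(n)/g(n) → 0 as n → ∞.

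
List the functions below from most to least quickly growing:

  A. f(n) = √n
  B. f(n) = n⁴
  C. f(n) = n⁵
C > B > A

Comparing growth rates:
C = n⁵ is O(n⁵)
B = n⁴ is O(n⁴)
A = √n is O(√n)

Therefore, the order from fastest to slowest is: C > B > A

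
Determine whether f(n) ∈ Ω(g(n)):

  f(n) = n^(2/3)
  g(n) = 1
True

f(n) = n^(2/3) is O(n^(2/3)), and g(n) = 1 is O(1).
Since O(n^(2/3)) grows at least as fast as O(1), f(n) = Ω(g(n)) is true.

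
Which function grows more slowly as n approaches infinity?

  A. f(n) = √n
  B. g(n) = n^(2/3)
A

f(n) = √n is O(√n), while g(n) = n^(2/3) is O(n^(2/3)).
Since O(√n) grows slower than O(n^(2/3)), f(n) is dominated.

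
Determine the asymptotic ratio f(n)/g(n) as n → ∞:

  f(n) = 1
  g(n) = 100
1/100

Since 1 and 100 have the same growth rate (O(1)),
the ratio converges to a constant: 1/100.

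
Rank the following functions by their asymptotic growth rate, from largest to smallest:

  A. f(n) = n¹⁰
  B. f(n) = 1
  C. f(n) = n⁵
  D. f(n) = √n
A > C > D > B

Comparing growth rates:
A = n¹⁰ is O(n¹⁰)
C = n⁵ is O(n⁵)
D = √n is O(√n)
B = 1 is O(1)

Therefore, the order from fastest to slowest is: A > C > D > B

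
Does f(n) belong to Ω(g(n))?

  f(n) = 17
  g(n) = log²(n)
False

f(n) = 17 is O(1), and g(n) = log²(n) is O(log² n).
Since O(1) grows slower than O(log² n), f(n) = Ω(g(n)) is false.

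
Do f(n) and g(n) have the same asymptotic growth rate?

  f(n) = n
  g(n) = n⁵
False

f(n) = n is O(n), and g(n) = n⁵ is O(n⁵).
Since they have different growth rates, f(n) = Θ(g(n)) is false.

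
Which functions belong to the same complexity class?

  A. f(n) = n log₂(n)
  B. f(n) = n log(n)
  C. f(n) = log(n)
A and B

Examining each function:
  A. n log₂(n) is O(n log n)
  B. n log(n) is O(n log n)
  C. log(n) is O(log n)

Functions A and B both have the same complexity class.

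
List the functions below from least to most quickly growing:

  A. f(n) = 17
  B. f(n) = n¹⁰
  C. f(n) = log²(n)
A < C < B

Comparing growth rates:
A = 17 is O(1)
C = log²(n) is O(log² n)
B = n¹⁰ is O(n¹⁰)

Therefore, the order from slowest to fastest is: A < C < B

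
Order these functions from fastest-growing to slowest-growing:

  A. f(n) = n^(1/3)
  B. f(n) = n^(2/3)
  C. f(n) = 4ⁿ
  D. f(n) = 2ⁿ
C > D > B > A

Comparing growth rates:
C = 4ⁿ is O(4ⁿ)
D = 2ⁿ is O(2ⁿ)
B = n^(2/3) is O(n^(2/3))
A = n^(1/3) is O(n^(1/3))

Therefore, the order from fastest to slowest is: C > D > B > A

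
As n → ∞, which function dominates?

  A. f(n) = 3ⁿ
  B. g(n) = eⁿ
A

f(n) = 3ⁿ is O(3ⁿ), while g(n) = eⁿ is O(eⁿ).
Since O(3ⁿ) grows faster than O(eⁿ), f(n) dominates.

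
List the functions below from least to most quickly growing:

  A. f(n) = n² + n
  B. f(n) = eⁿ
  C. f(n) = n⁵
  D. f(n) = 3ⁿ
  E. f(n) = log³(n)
E < A < C < B < D

Comparing growth rates:
E = log³(n) is O(log³ n)
A = n² + n is O(n²)
C = n⁵ is O(n⁵)
B = eⁿ is O(eⁿ)
D = 3ⁿ is O(3ⁿ)

Therefore, the order from slowest to fastest is: E < A < C < B < D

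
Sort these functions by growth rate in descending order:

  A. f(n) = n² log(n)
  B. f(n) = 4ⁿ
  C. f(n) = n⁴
B > C > A

Comparing growth rates:
B = 4ⁿ is O(4ⁿ)
C = n⁴ is O(n⁴)
A = n² log(n) is O(n² log n)

Therefore, the order from fastest to slowest is: B > C > A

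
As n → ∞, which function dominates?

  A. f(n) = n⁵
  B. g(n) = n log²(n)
A

f(n) = n⁵ is O(n⁵), while g(n) = n log²(n) is O(n log² n).
Since O(n⁵) grows faster than O(n log² n), f(n) dominates.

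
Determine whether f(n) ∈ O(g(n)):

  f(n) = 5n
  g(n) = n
True

f(n) = 5n and g(n) = n are both O(n).
Big-O permits equal growth rates (f ≤ c·g for some c), so f(n) = O(g(n)) is true.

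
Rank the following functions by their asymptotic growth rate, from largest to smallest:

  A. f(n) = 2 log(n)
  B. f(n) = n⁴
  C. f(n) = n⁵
C > B > A

Comparing growth rates:
C = n⁵ is O(n⁵)
B = n⁴ is O(n⁴)
A = 2 log(n) is O(log n)

Therefore, the order from fastest to slowest is: C > B > A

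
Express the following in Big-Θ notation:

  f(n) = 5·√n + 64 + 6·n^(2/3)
Θ(n^(2/3))

Order the terms by growth rate: 64 ≺ 5·√n ≺ 6·n^(2/3).
The fastest-growing term 6·n^(2/3) dominates as n → ∞; dropping its constant factor gives Θ(n^(2/3)).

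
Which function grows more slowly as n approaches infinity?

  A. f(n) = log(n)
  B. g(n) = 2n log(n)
A

f(n) = log(n) is O(log n), while g(n) = 2n log(n) is O(n log n).
Since O(log n) grows slower than O(n log n), f(n) is dominated.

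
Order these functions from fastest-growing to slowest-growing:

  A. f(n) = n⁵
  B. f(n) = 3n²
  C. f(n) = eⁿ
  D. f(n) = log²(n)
C > A > B > D

Comparing growth rates:
C = eⁿ is O(eⁿ)
A = n⁵ is O(n⁵)
B = 3n² is O(n²)
D = log²(n) is O(log² n)

Therefore, the order from fastest to slowest is: C > A > B > D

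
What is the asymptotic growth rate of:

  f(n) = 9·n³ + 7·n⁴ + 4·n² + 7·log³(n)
Θ(n⁴)

Order the terms by growth rate: 7·log³(n) ≺ 4·n² ≺ 9·n³ ≺ 7·n⁴.
The fastest-growing term 7·n⁴ dominates as n → ∞; dropping its constant factor gives Θ(n⁴).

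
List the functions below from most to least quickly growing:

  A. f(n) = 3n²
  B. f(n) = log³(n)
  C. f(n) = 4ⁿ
C > A > B

Comparing growth rates:
C = 4ⁿ is O(4ⁿ)
A = 3n² is O(n²)
B = log³(n) is O(log³ n)

Therefore, the order from fastest to slowest is: C > A > B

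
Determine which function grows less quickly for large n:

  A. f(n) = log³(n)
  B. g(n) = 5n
A

f(n) = log³(n) is O(log³ n), while g(n) = 5n is O(n).
Since O(log³ n) grows slower than O(n), f(n) is dominated.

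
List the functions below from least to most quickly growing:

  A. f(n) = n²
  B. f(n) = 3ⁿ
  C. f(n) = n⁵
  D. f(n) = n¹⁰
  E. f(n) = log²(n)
E < A < C < D < B

Comparing growth rates:
E = log²(n) is O(log² n)
A = n² is O(n²)
C = n⁵ is O(n⁵)
D = n¹⁰ is O(n¹⁰)
B = 3ⁿ is O(3ⁿ)

Therefore, the order from slowest to fastest is: E < A < C < D < B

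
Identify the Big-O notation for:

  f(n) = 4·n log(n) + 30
O(n log n)

The dominant term in 4·n log(n) + 30 is 4·n log(n), which is Θ(n log n).
Lower-order terms (30) are asymptotically negligible.
Constants are absorbed, so the tightest bound is O(n log n).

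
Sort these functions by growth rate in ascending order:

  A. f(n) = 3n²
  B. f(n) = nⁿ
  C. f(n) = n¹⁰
A < C < B

Comparing growth rates:
A = 3n² is O(n²)
C = n¹⁰ is O(n¹⁰)
B = nⁿ is O(nⁿ)

Therefore, the order from slowest to fastest is: A < C < B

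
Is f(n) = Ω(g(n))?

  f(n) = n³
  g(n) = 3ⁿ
False

f(n) = n³ is O(n³), and g(n) = 3ⁿ is O(3ⁿ).
Since O(n³) grows slower than O(3ⁿ), f(n) = Ω(g(n)) is false.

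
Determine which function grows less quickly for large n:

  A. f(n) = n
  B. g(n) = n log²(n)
A

f(n) = n is O(n), while g(n) = n log²(n) is O(n log² n).
Since O(n) grows slower than O(n log² n), f(n) is dominated.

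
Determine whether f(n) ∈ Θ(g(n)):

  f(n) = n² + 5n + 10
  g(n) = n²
True

f(n) = n² + 5n + 10 and g(n) = n² are both O(n²).
Since they have the same asymptotic growth rate, f(n) = Θ(g(n)) is true.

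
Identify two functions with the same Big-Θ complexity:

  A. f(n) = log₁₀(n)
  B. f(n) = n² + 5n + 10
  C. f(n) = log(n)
A and C

Examining each function:
  A. log₁₀(n) is O(log n)
  B. n² + 5n + 10 is O(n²)
  C. log(n) is O(log n)

Functions A and C both have the same complexity class.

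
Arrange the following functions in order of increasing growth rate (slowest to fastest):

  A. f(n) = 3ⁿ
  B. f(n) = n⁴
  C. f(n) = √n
C < B < A

Comparing growth rates:
C = √n is O(√n)
B = n⁴ is O(n⁴)
A = 3ⁿ is O(3ⁿ)

Therefore, the order from slowest to fastest is: C < B < A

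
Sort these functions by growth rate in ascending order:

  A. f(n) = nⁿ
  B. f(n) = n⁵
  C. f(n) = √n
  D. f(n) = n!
C < B < D < A

Comparing growth rates:
C = √n is O(√n)
B = n⁵ is O(n⁵)
D = n! is O(n!)
A = nⁿ is O(nⁿ)

Therefore, the order from slowest to fastest is: C < B < D < A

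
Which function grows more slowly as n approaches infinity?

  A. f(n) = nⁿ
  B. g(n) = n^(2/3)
B

f(n) = nⁿ is O(nⁿ), while g(n) = n^(2/3) is O(n^(2/3)).
Since O(n^(2/3)) grows slower than O(nⁿ), g(n) is dominated.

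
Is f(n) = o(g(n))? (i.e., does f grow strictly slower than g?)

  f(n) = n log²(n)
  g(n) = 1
False

f(n) = n log²(n) is O(n log² n), and g(n) = 1 is O(1).
Since O(n log² n) grows faster than or equal to O(1), f(n) = o(g(n)) is false.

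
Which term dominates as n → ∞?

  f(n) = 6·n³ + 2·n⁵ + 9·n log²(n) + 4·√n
2·n⁵

Looking at each term:
  - 6·n³ is O(n³)
  - 2·n⁵ is O(n⁵)
  - 9·n log²(n) is O(n log² n)
  - 4·√n is O(√n)

The term 2·n⁵ (O(n⁵)) grows fastest and dominates all others.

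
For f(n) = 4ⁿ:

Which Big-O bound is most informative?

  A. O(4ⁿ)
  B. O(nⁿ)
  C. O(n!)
A

f(n) = 4ⁿ is O(4ⁿ).
All listed options are valid Big-O bounds (upper bounds),
but O(4ⁿ) is the tightest (smallest valid bound).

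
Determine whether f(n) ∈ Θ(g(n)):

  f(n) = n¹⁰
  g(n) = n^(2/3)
False

f(n) = n¹⁰ is O(n¹⁰), and g(n) = n^(2/3) is O(n^(2/3)).
Since they have different growth rates, f(n) = Θ(g(n)) is false.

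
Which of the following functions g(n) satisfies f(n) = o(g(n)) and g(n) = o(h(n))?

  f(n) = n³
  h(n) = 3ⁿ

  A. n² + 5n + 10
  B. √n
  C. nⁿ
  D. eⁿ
D

We need g(n) with n³ = o(g(n)) and g(n) = o(3ⁿ), i.e. O(n³) ≺ g ≺ O(3ⁿ).
Check each option:
  A. n² + 5n + 10 — O(n²) does not grow strictly faster than f(n)
  B. √n — O(√n) does not grow strictly faster than f(n)
  C. nⁿ — O(nⁿ) does not grow strictly slower than h(n)
  D. eⁿ — O(eⁿ) is strictly between O(n³) and O(3ⁿ) ✓

Only option D (eⁿ) lies strictly between.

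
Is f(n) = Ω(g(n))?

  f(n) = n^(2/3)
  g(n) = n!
False

f(n) = n^(2/3) is O(n^(2/3)), and g(n) = n! is O(n!).
Since O(n^(2/3)) grows slower than O(n!), f(n) = Ω(g(n)) is false.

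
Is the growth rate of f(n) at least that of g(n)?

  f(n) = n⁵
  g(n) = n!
False

f(n) = n⁵ is O(n⁵), and g(n) = n! is O(n!).
Since O(n⁵) grows slower than O(n!), f(n) = Ω(g(n)) is false.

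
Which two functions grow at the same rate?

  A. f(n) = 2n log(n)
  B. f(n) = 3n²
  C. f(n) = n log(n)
A and C

Examining each function:
  A. 2n log(n) is O(n log n)
  B. 3n² is O(n²)
  C. n log(n) is O(n log n)

Functions A and C both have the same complexity class.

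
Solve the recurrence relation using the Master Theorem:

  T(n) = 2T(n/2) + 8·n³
Θ(n³)

Master Theorem: a = 2, b = 2, f(n) = 8·n³.
Compute the critical exponent d = log₂(2) = 1.
Compare f(n) = Θ(n³) against n^d:
  k = 3 > d = 1, so f(n) = Ω(n^(d+ε)) — Case 3.
  Regularity: a·(n/b)^3/n^3 = a/b^3 = 2/8 < 1 ✓.
  The top-level work dominates: T(n) = Θ(f(n)) = Θ(n³).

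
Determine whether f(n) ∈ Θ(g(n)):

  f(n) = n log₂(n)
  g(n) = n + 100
False

f(n) = n log₂(n) is O(n log n), and g(n) = n + 100 is O(n).
Since they have different growth rates, f(n) = Θ(g(n)) is false.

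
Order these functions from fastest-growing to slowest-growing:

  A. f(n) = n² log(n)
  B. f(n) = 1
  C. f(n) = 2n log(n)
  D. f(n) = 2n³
D > A > C > B

Comparing growth rates:
D = 2n³ is O(n³)
A = n² log(n) is O(n² log n)
C = 2n log(n) is O(n log n)
B = 1 is O(1)

Therefore, the order from fastest to slowest is: D > A > C > B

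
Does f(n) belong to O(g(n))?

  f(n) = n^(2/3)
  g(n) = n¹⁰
True

f(n) = n^(2/3) is O(n^(2/3)), and g(n) = n¹⁰ is O(n¹⁰).
Since O(n^(2/3)) ⊆ O(n¹⁰) (f grows no faster than g), f(n) = O(g(n)) is true.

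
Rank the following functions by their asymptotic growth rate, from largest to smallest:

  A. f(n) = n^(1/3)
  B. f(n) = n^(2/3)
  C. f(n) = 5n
C > B > A

Comparing growth rates:
C = 5n is O(n)
B = n^(2/3) is O(n^(2/3))
A = n^(1/3) is O(n^(1/3))

Therefore, the order from fastest to slowest is: C > B > A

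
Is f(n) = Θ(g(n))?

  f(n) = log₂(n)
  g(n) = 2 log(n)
True

f(n) = log₂(n) and g(n) = 2 log(n) are both O(log n).
Since they have the same asymptotic growth rate, f(n) = Θ(g(n)) is true.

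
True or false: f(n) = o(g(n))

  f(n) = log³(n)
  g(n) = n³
True

f(n) = log³(n) is O(log³ n), and g(n) = n³ is O(n³).
Since O(log³ n) grows strictly slower than O(n³), f(n) = o(g(n)) is true.
This means lim(n→∞) f(n)/g(n) = 0.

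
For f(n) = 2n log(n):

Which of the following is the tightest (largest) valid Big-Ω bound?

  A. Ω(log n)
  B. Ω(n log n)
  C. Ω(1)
B

f(n) = 2n log(n) is Ω(n log n).
All listed options are valid Big-Ω bounds (lower bounds),
but Ω(n log n) is the tightest (largest valid bound).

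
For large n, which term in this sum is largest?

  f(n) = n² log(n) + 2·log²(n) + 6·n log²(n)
n² log(n)

Looking at each term:
  - n² log(n) is O(n² log n)
  - 2·log²(n) is O(log² n)
  - 6·n log²(n) is O(n log² n)

The term n² log(n) (O(n² log n)) grows fastest and dominates all others.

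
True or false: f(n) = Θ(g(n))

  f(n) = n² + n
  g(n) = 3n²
True

f(n) = n² + n and g(n) = 3n² are both O(n²).
Since they have the same asymptotic growth rate, f(n) = Θ(g(n)) is true.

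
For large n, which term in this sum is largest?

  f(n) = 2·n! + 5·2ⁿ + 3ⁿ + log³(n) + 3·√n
2·n!

Looking at each term:
  - 2·n! is O(n!)
  - 5·2ⁿ is O(2ⁿ)
  - 3ⁿ is O(3ⁿ)
  - log³(n) is O(log³ n)
  - 3·√n is O(√n)

The term 2·n! (O(n!)) grows fastest and dominates all others.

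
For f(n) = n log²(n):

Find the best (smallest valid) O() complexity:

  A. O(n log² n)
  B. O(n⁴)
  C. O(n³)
A

f(n) = n log²(n) is O(n log² n).
All listed options are valid Big-O bounds (upper bounds),
but O(n log² n) is the tightest (smallest valid bound).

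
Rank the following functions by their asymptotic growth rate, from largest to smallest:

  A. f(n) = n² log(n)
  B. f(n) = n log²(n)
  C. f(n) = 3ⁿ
C > A > B

Comparing growth rates:
C = 3ⁿ is O(3ⁿ)
A = n² log(n) is O(n² log n)
B = n log²(n) is O(n log² n)

Therefore, the order from fastest to slowest is: C > A > B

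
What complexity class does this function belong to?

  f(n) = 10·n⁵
O(n⁵)

The dominant term in 10·n⁵ is 10·n⁵, which is Θ(n⁵).
Constants are absorbed, so the tightest bound is O(n⁵).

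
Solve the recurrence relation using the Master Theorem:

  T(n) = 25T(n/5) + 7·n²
Θ(n² log n)

Master Theorem: a = 25, b = 5, f(n) = 7·n².
Compute the critical exponent d = log₅(25) = 2.
Compare f(n) = Θ(n²) against n^d:
  k = 2 = d, so f(n) = Θ(n^d) — Case 2.
  Work is balanced across levels: T(n) = Θ(n^d log n) = Θ(n² log n).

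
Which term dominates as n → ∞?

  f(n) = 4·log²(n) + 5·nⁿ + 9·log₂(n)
5·nⁿ

Looking at each term:
  - 4·log²(n) is O(log² n)
  - 5·nⁿ is O(nⁿ)
  - 9·log₂(n) is O(log n)

The term 5·nⁿ (O(nⁿ)) grows fastest and dominates all others.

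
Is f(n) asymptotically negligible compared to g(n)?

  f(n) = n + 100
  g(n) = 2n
False

f(n) = n + 100 is O(n), and g(n) = 2n is O(n).
Since they have the same growth rate, f(n) = o(g(n)) is false.
(f = o(g) requires f to grow strictly slower, not equal.)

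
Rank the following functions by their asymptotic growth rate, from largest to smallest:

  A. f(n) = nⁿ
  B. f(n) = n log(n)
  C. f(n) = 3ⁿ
A > C > B

Comparing growth rates:
A = nⁿ is O(nⁿ)
C = 3ⁿ is O(3ⁿ)
B = n log(n) is O(n log n)

Therefore, the order from fastest to slowest is: A > C > B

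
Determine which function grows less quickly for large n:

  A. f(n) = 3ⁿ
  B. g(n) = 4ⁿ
A

f(n) = 3ⁿ is O(3ⁿ), while g(n) = 4ⁿ is O(4ⁿ).
Since O(3ⁿ) grows slower than O(4ⁿ), f(n) is dominated.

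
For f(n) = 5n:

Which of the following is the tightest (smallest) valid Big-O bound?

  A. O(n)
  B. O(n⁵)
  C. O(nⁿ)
A

f(n) = 5n is O(n).
All listed options are valid Big-O bounds (upper bounds),
but O(n) is the tightest (smallest valid bound).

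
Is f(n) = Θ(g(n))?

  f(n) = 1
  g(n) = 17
True

f(n) = 1 and g(n) = 17 are both O(1).
Since they have the same asymptotic growth rate, f(n) = Θ(g(n)) is true.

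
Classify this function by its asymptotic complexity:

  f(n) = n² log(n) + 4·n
O(n² log n)

The dominant term in n² log(n) + 4·n is n² log(n), which is Θ(n² log n).
Lower-order terms (4·n) are asymptotically negligible.
Constants are absorbed, so the tightest bound is O(n² log n).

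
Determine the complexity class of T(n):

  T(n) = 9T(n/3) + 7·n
Θ(n²)

Master Theorem: a = 9, b = 3, f(n) = 7·n.
Compute the critical exponent d = log₃(9) = 2.
Compare f(n) = Θ(n) against n^d:
  k = 1 < d = 2, so f(n) = O(n^(d-ε)) — Case 1.
  The recursion cost dominates: T(n) = Θ(n^d) = Θ(n²).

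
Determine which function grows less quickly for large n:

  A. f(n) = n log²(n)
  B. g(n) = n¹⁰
A

f(n) = n log²(n) is O(n log² n), while g(n) = n¹⁰ is O(n¹⁰).
Since O(n log² n) grows slower than O(n¹⁰), f(n) is dominated.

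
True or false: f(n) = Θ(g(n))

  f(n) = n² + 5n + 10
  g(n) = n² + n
True

f(n) = n² + 5n + 10 and g(n) = n² + n are both O(n²).
Since they have the same asymptotic growth rate, f(n) = Θ(g(n)) is true.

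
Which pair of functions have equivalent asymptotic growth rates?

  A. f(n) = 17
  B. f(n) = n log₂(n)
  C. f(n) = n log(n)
B and C

Examining each function:
  A. 17 is O(1)
  B. n log₂(n) is O(n log n)
  C. n log(n) is O(n log n)

Functions B and C both have the same complexity class.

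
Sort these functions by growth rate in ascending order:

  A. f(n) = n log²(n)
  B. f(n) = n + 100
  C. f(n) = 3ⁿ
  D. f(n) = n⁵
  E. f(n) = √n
E < B < A < D < C

Comparing growth rates:
E = √n is O(√n)
B = n + 100 is O(n)
A = n log²(n) is O(n log² n)
D = n⁵ is O(n⁵)
C = 3ⁿ is O(3ⁿ)

Therefore, the order from slowest to fastest is: E < B < A < D < C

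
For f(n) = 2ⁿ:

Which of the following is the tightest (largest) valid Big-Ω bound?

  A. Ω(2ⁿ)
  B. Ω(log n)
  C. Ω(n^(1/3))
A

f(n) = 2ⁿ is Ω(2ⁿ).
All listed options are valid Big-Ω bounds (lower bounds),
but Ω(2ⁿ) is the tightest (largest valid bound).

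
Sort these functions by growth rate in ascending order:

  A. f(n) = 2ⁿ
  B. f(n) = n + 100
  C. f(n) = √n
C < B < A

Comparing growth rates:
C = √n is O(√n)
B = n + 100 is O(n)
A = 2ⁿ is O(2ⁿ)

Therefore, the order from slowest to fastest is: C < B < A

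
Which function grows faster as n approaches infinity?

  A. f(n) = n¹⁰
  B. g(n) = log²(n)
A

f(n) = n¹⁰ is O(n¹⁰), while g(n) = log²(n) is O(log² n).
Since O(n¹⁰) grows faster than O(log² n), f(n) dominates.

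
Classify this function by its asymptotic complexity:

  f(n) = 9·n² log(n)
O(n² log n)

The dominant term in 9·n² log(n) is 9·n² log(n), which is Θ(n² log n).
Constants are absorbed, so the tightest bound is O(n² log n).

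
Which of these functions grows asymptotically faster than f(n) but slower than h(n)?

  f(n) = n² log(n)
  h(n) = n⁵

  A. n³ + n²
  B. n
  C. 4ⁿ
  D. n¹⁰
A

We need g(n) with n² log(n) = o(g(n)) and g(n) = o(n⁵), i.e. O(n² log n) ≺ g ≺ O(n⁵).
Check each option:
  A. n³ + n² — O(n³) is strictly between O(n² log n) and O(n⁵) ✓
  B. n — O(n) does not grow strictly faster than f(n)
  C. 4ⁿ — O(4ⁿ) does not grow strictly slower than h(n)
  D. n¹⁰ — O(n¹⁰) does not grow strictly slower than h(n)

Only option A (n³ + n²) lies strictly between.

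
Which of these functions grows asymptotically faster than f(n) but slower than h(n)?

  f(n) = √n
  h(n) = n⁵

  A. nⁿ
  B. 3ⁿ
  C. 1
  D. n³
D

We need g(n) with √n = o(g(n)) and g(n) = o(n⁵), i.e. O(√n) ≺ g ≺ O(n⁵).
Check each option:
  A. nⁿ — O(nⁿ) does not grow strictly slower than h(n)
  B. 3ⁿ — O(3ⁿ) does not grow strictly slower than h(n)
  C. 1 — O(1) does not grow strictly faster than f(n)
  D. n³ — O(n³) is strictly between O(√n) and O(n⁵) ✓

Only option D (n³) lies strictly between.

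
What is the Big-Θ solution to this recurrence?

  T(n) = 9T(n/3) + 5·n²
Θ(n² log n)

Master Theorem: a = 9, b = 3, f(n) = 5·n².
Compute the critical exponent d = log₃(9) = 2.
Compare f(n) = Θ(n²) against n^d:
  k = 2 = d, so f(n) = Θ(n^d) — Case 2.
  Work is balanced across levels: T(n) = Θ(n^d log n) = Θ(n² log n).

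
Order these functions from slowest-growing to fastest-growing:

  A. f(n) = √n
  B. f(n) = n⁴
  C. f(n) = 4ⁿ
A < B < C

Comparing growth rates:
A = √n is O(√n)
B = n⁴ is O(n⁴)
C = 4ⁿ is O(4ⁿ)

Therefore, the order from slowest to fastest is: A < B < C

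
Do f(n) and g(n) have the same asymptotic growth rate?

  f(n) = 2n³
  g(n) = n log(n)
False

f(n) = 2n³ is O(n³), and g(n) = n log(n) is O(n log n).
Since they have different growth rates, f(n) = Θ(g(n)) is false.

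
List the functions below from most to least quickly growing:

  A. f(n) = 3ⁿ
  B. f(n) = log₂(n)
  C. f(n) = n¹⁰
A > C > B

Comparing growth rates:
A = 3ⁿ is O(3ⁿ)
C = n¹⁰ is O(n¹⁰)
B = log₂(n) is O(log n)

Therefore, the order from fastest to slowest is: A > C > B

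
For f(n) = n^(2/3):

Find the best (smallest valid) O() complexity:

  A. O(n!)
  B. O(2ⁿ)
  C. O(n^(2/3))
C

f(n) = n^(2/3) is O(n^(2/3)).
All listed options are valid Big-O bounds (upper bounds),
but O(n^(2/3)) is the tightest (smallest valid bound).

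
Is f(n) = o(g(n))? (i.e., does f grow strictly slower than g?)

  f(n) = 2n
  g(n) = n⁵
True

f(n) = 2n is O(n), and g(n) = n⁵ is O(n⁵).
Since O(n) grows strictly slower than O(n⁵), f(n) = o(g(n)) is true.
This means lim(n→∞) f(n)/g(n) = 0.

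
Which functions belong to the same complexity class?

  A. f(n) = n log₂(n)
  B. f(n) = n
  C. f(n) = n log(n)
A and C

Examining each function:
  A. n log₂(n) is O(n log n)
  B. n is O(n)
  C. n log(n) is O(n log n)

Functions A and C both have the same complexity class.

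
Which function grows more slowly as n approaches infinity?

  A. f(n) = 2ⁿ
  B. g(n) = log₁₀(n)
B

f(n) = 2ⁿ is O(2ⁿ), while g(n) = log₁₀(n) is O(log n).
Since O(log n) grows slower than O(2ⁿ), g(n) is dominated.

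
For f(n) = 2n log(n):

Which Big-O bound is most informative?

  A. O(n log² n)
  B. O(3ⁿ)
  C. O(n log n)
C

f(n) = 2n log(n) is O(n log n).
All listed options are valid Big-O bounds (upper bounds),
but O(n log n) is the tightest (smallest valid bound).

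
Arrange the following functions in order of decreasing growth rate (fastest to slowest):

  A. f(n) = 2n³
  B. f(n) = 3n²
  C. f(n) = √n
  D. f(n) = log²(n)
A > B > C > D

Comparing growth rates:
A = 2n³ is O(n³)
B = 3n² is O(n²)
C = √n is O(√n)
D = log²(n) is O(log² n)

Therefore, the order from fastest to slowest is: A > B > C > D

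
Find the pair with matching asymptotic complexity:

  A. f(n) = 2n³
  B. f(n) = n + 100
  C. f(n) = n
B and C

Examining each function:
  A. 2n³ is O(n³)
  B. n + 100 is O(n)
  C. n is O(n)

Functions B and C both have the same complexity class.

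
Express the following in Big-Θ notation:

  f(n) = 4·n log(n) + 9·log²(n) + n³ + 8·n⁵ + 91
Θ(n⁵)

Order the terms by growth rate: 91 ≺ 9·log²(n) ≺ 4·n log(n) ≺ n³ ≺ 8·n⁵.
The fastest-growing term 8·n⁵ dominates as n → ∞; dropping its constant factor gives Θ(n⁵).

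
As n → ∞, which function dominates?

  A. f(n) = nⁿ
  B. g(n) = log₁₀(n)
A

f(n) = nⁿ is O(nⁿ), while g(n) = log₁₀(n) is O(log n).
Since O(nⁿ) grows faster than O(log n), f(n) dominates.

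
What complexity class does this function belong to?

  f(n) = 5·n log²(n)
O(n log² n)

The dominant term in 5·n log²(n) is 5·n log²(n), which is Θ(n log² n).
Constants are absorbed, so the tightest bound is O(n log² n).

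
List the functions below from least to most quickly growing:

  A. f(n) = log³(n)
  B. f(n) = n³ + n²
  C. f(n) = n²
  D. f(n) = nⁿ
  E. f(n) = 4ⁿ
A < C < B < E < D

Comparing growth rates:
A = log³(n) is O(log³ n)
C = n² is O(n²)
B = n³ + n² is O(n³)
E = 4ⁿ is O(4ⁿ)
D = nⁿ is O(nⁿ)

Therefore, the order from slowest to fastest is: A < C < B < E < D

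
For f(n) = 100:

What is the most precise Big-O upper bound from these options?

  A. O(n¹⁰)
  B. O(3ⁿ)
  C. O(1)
C

f(n) = 100 is O(1).
All listed options are valid Big-O bounds (upper bounds),
but O(1) is the tightest (smallest valid bound).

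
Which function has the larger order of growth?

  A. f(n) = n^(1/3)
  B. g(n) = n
B

f(n) = n^(1/3) is O(n^(1/3)), while g(n) = n is O(n).
Since O(n) grows faster than O(n^(1/3)), g(n) dominates.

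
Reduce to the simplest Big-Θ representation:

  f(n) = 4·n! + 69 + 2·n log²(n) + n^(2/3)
Θ(n!)

Order the terms by growth rate: 69 ≺ n^(2/3) ≺ 2·n log²(n) ≺ 4·n!.
The fastest-growing term 4·n! dominates as n → ∞; dropping its constant factor gives Θ(n!).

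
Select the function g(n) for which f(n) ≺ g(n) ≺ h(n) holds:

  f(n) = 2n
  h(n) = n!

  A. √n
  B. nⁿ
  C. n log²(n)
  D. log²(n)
C

We need g(n) with 2n = o(g(n)) and g(n) = o(n!), i.e. O(n) ≺ g ≺ O(n!).
Check each option:
  A. √n — O(√n) does not grow strictly faster than f(n)
  B. nⁿ — O(nⁿ) does not grow strictly slower than h(n)
  C. n log²(n) — O(n log² n) is strictly between O(n) and O(n!) ✓
  D. log²(n) — O(log² n) does not grow strictly faster than f(n)

Only option C (n log²(n)) lies strictly between.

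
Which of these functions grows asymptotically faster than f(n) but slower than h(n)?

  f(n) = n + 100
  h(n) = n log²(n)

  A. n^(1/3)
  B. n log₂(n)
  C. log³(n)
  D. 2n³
B

We need g(n) with n + 100 = o(g(n)) and g(n) = o(n log²(n)), i.e. O(n) ≺ g ≺ O(n log² n).
Check each option:
  A. n^(1/3) — O(n^(1/3)) does not grow strictly faster than f(n)
  B. n log₂(n) — O(n log n) is strictly between O(n) and O(n log² n) ✓
  C. log³(n) — O(log³ n) does not grow strictly faster than f(n)
  D. 2n³ — O(n³) does not grow strictly slower than h(n)

Only option B (n log₂(n)) lies strictly between.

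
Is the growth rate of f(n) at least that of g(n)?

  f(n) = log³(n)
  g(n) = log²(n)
True

f(n) = log³(n) is O(log³ n), and g(n) = log²(n) is O(log² n).
Since O(log³ n) grows at least as fast as O(log² n), f(n) = Ω(g(n)) is true.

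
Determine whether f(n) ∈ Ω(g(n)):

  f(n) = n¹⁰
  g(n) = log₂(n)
True

f(n) = n¹⁰ is O(n¹⁰), and g(n) = log₂(n) is O(log n).
Since O(n¹⁰) grows at least as fast as O(log n), f(n) = Ω(g(n)) is true.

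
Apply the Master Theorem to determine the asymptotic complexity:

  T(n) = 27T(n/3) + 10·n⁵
Θ(n⁵)

Master Theorem: a = 27, b = 3, f(n) = 10·n⁵.
Compute the critical exponent d = log₃(27) = 3.
Compare f(n) = Θ(n⁵) against n^d:
  k = 5 > d = 3, so f(n) = Ω(n^(d+ε)) — Case 3.
  Regularity: a·(n/b)^5/n^5 = a/b^5 = 27/243 < 1 ✓.
  The top-level work dominates: T(n) = Θ(f(n)) = Θ(n⁵).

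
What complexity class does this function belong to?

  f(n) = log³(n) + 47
O(log³ n)

The dominant term in log³(n) + 47 is log³(n), which is Θ(log³ n).
Lower-order terms (47) are asymptotically negligible.
Constants are absorbed, so the tightest bound is O(log³ n).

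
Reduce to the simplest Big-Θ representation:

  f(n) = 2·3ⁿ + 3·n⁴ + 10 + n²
Θ(3ⁿ)

Order the terms by growth rate: 10 ≺ n² ≺ 3·n⁴ ≺ 2·3ⁿ.
The fastest-growing term 2·3ⁿ dominates as n → ∞; dropping its constant factor gives Θ(3ⁿ).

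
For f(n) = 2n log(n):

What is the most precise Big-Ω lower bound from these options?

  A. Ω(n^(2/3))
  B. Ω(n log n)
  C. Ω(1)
B

f(n) = 2n log(n) is Ω(n log n).
All listed options are valid Big-Ω bounds (lower bounds),
but Ω(n log n) is the tightest (largest valid bound).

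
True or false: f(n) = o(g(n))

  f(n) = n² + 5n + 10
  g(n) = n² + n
False

f(n) = n² + 5n + 10 is O(n²), and g(n) = n² + n is O(n²).
Since they have the same growth rate, f(n) = o(g(n)) is false.
(f = o(g) requires f to grow strictly slower, not equal.)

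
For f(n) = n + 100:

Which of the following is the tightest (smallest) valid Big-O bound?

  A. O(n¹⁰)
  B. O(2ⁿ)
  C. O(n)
C

f(n) = n + 100 is O(n).
All listed options are valid Big-O bounds (upper bounds),
but O(n) is the tightest (smallest valid bound).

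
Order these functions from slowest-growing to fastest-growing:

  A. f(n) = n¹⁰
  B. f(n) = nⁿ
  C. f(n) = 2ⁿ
A < C < B

Comparing growth rates:
A = n¹⁰ is O(n¹⁰)
C = 2ⁿ is O(2ⁿ)
B = nⁿ is O(nⁿ)

Therefore, the order from slowest to fastest is: A < C < B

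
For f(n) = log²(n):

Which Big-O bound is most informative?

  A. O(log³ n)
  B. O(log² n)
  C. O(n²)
B

f(n) = log²(n) is O(log² n).
All listed options are valid Big-O bounds (upper bounds),
but O(log² n) is the tightest (smallest valid bound).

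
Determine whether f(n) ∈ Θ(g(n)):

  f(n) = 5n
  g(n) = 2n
True

f(n) = 5n and g(n) = 2n are both O(n).
Since they have the same asymptotic growth rate, f(n) = Θ(g(n)) is true.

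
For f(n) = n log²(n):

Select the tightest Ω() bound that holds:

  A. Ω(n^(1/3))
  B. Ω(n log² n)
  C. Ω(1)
B

f(n) = n log²(n) is Ω(n log² n).
All listed options are valid Big-Ω bounds (lower bounds),
but Ω(n log² n) is the tightest (largest valid bound).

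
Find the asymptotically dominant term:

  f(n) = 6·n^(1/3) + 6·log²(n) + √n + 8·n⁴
8·n⁴

Looking at each term:
  - 6·n^(1/3) is O(n^(1/3))
  - 6·log²(n) is O(log² n)
  - √n is O(√n)
  - 8·n⁴ is O(n⁴)

The term 8·n⁴ (O(n⁴)) grows fastest and dominates all others.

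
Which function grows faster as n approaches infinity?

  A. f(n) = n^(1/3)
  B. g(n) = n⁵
B

f(n) = n^(1/3) is O(n^(1/3)), while g(n) = n⁵ is O(n⁵).
Since O(n⁵) grows faster than O(n^(1/3)), g(n) dominates.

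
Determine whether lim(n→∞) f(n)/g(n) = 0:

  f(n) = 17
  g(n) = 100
False

f(n) = 17 is O(1), and g(n) = 100 is O(1).
Since they have the same growth rate, f(n) = o(g(n)) is false.
(f = o(g) requires f to grow strictly slower, not equal.)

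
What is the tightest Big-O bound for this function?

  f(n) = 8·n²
O(n²)

The dominant term in 8·n² is 8·n², which is Θ(n²).
Constants are absorbed, so the tightest bound is O(n²).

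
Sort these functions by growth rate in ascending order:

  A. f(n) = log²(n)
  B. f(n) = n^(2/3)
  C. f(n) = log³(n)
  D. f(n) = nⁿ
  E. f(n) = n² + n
A < C < B < E < D

Comparing growth rates:
A = log²(n) is O(log² n)
C = log³(n) is O(log³ n)
B = n^(2/3) is O(n^(2/3))
E = n² + n is O(n²)
D = nⁿ is O(nⁿ)

Therefore, the order from slowest to fastest is: A < C < B < E < D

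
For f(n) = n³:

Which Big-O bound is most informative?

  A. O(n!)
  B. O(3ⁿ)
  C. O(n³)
C

f(n) = n³ is O(n³).
All listed options are valid Big-O bounds (upper bounds),
but O(n³) is the tightest (smallest valid bound).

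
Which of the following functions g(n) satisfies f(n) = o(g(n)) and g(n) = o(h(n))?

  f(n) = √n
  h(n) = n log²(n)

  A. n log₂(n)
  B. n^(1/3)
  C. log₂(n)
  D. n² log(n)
A

We need g(n) with √n = o(g(n)) and g(n) = o(n log²(n)), i.e. O(√n) ≺ g ≺ O(n log² n).
Check each option:
  A. n log₂(n) — O(n log n) is strictly between O(√n) and O(n log² n) ✓
  B. n^(1/3) — O(n^(1/3)) does not grow strictly faster than f(n)
  C. log₂(n) — O(log n) does not grow strictly faster than f(n)
  D. n² log(n) — O(n² log n) does not grow strictly slower than h(n)

Only option A (n log₂(n)) lies strictly between.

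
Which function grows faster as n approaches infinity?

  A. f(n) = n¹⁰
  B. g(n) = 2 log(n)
A

f(n) = n¹⁰ is O(n¹⁰), while g(n) = 2 log(n) is O(log n).
Since O(n¹⁰) grows faster than O(log n), f(n) dominates.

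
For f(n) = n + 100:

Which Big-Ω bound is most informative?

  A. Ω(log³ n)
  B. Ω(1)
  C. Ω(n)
C

f(n) = n + 100 is Ω(n).
All listed options are valid Big-Ω bounds (lower bounds),
but Ω(n) is the tightest (largest valid bound).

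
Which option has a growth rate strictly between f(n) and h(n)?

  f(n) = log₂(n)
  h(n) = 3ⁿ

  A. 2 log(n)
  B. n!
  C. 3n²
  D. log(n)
C

We need g(n) with log₂(n) = o(g(n)) and g(n) = o(3ⁿ), i.e. O(log n) ≺ g ≺ O(3ⁿ).
Check each option:
  A. 2 log(n) — O(log n) does not grow strictly faster than f(n)
  B. n! — O(n!) does not grow strictly slower than h(n)
  C. 3n² — O(n²) is strictly between O(log n) and O(3ⁿ) ✓
  D. log(n) — O(log n) does not grow strictly faster than f(n)

Only option C (3n²) lies strictly between.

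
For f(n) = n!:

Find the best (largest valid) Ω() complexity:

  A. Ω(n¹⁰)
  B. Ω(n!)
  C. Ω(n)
B

f(n) = n! is Ω(n!).
All listed options are valid Big-Ω bounds (lower bounds),
but Ω(n!) is the tightest (largest valid bound).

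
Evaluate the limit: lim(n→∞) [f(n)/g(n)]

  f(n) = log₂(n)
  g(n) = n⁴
0

Since log₂(n) (O(log n)) grows slower than n⁴ (O(n⁴)),
the ratio f(n)/g(n) → 0 as n → ∞.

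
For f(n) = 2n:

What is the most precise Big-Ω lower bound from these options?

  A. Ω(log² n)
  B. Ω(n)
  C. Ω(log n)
B

f(n) = 2n is Ω(n).
All listed options are valid Big-Ω bounds (lower bounds),
but Ω(n) is the tightest (largest valid bound).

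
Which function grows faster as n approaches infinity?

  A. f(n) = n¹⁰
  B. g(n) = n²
A

f(n) = n¹⁰ is O(n¹⁰), while g(n) = n² is O(n²).
Since O(n¹⁰) grows faster than O(n²), f(n) dominates.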